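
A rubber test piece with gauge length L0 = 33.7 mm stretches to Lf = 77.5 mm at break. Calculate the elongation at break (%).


Elongation = (Lf - L0) / L0 * 100
= (77.5 - 33.7) / 33.7 * 100
= 43.8 / 33.7 * 100
= 130.0%

130.0%


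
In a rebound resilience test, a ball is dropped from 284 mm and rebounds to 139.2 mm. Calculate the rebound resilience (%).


Resilience = h_rebound / h_drop * 100
= 139.2 / 284 * 100
= 49.0%

49.0%


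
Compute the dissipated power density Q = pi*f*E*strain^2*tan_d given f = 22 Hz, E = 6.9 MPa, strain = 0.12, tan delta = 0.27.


Q = pi * f * E * strain^2 * tan_d
= pi * 22 * 6.9 * 0.12^2 * 0.27
= pi * 22 * 6.9 * 0.0144 * 0.27
= 1.8542

Q = 1.8542


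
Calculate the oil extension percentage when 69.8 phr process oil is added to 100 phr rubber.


Oil % = oil / (100 + oil) * 100
= 69.8 / (100 + 69.8) * 100
= 69.8 / 169.8 * 100
= 41.11%

41.11%


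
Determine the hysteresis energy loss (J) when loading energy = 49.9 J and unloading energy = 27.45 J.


Hysteresis loss = loading - unloading
= 49.9 - 27.45
= 22.45 J

22.45 J


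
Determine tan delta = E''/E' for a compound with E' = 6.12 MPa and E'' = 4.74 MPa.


tan delta = E'' / E'
= 4.74 / 6.12
= 0.7745

tan delta = 0.7745


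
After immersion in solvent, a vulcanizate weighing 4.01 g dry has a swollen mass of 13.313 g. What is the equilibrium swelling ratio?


Q = W_swollen / W_dry
Q = 13.313 / 4.01
Q = 3.32

Q = 3.32


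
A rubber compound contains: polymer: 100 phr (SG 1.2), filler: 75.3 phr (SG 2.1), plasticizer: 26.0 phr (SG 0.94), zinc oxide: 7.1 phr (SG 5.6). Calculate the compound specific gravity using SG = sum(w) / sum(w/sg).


Sum of weights = 208.4
Volume contributions:
  polymer: 100/1.2 = 83.3333
  filler: 75.3/2.1 = 35.8571
  plasticizer: 26.0/0.94 = 27.6596
  zinc oxide: 7.1/5.6 = 1.2679
Sum of volumes = 148.1179
SG = 208.4 / 148.1179 = 1.407

SG = 1.407


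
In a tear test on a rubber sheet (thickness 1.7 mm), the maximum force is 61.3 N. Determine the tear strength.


Tear strength = force / thickness
= 61.3 / 1.7
= 36.06 N/mm

36.06 N/mm


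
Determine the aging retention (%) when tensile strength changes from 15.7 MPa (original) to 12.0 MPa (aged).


Retention = aged / original * 100
= 12.0 / 15.7 * 100
= 76.4%

76.4%


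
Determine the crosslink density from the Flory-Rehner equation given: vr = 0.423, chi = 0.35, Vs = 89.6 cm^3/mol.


ln(1 - vr) = ln(1 - 0.423) = -0.5499
Numerator = -((-0.5499) + 0.423 + 0.35 * 0.423^2) = 0.0643
Denominator = 89.6 * (0.423^(1/3) - 0.423/2) = 48.3093
nu = 0.0643 / 48.3093 = 0.0013 mol/cm^3

0.0013 mol/cm^3


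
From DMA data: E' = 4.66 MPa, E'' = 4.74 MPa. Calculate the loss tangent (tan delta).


tan delta = E'' / E'
= 4.74 / 4.66
= 1.0172

tan delta = 1.0172


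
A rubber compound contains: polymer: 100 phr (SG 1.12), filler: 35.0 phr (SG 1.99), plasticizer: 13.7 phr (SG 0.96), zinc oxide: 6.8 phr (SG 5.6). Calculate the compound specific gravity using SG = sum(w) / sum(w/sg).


Sum of weights = 155.5
Volume contributions:
  polymer: 100/1.12 = 89.2857
  filler: 35.0/1.99 = 17.5879
  plasticizer: 13.7/0.96 = 14.2708
  zinc oxide: 6.8/5.6 = 1.2143
Sum of volumes = 122.3588
SG = 155.5 / 122.3588 = 1.271

SG = 1.271


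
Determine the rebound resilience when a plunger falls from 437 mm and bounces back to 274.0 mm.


Resilience = h_rebound / h_drop * 100
= 274.0 / 437 * 100
= 62.7%

62.7%


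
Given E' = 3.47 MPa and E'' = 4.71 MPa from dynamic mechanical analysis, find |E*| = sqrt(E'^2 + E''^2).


|E*| = sqrt(E'^2 + E''^2)
= sqrt(3.47^2 + 4.71^2)
= sqrt(12.0409 + 22.1841)
= 5.85 MPa

5.85 MPa


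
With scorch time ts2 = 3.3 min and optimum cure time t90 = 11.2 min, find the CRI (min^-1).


CRI = 100 / (t90 - ts2)
= 100 / (11.2 - 3.3)
= 100 / 7.9
= 12.66 min^-1

12.66 min^-1


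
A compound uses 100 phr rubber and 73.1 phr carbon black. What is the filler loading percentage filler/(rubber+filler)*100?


Filler % = filler / (rubber + filler) * 100
= 73.1 / (100 + 73.1) * 100
= 73.1 / 173.1 * 100
= 42.23%

42.23%


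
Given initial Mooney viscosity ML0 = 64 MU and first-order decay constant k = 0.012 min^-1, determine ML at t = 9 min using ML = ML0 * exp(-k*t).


ML = ML0 * exp(-k * t)
ML = 64 * exp(-0.012 * 9)
ML = 64 * 0.8976
ML = 57.45 MU

57.45 MU


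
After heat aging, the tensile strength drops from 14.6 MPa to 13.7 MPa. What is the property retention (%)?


Retention = aged / original * 100
= 13.7 / 14.6 * 100
= 93.8%

93.8%


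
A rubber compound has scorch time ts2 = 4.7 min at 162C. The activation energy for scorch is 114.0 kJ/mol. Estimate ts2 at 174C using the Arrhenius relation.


Convert temperatures: T1 = 162 + 273.15 = 435.15 K, T2 = 174 + 273.15 = 447.15 K
ts2_new = 4.7 * exp(114000 / 8.314 * (1/447.15 - 1/435.15))
1/T2 - 1/T1 = -6.1672e-05
ts2_new = 2.02 min

2.02 min


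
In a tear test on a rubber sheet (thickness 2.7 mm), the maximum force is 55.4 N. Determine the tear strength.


Tear strength = force / thickness
= 55.4 / 2.7
= 20.52 N/mm

20.52 N/mm


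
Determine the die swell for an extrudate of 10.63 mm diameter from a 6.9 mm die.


Die swell ratio = D_extrudate / D_die
= 10.63 / 6.9
= 1.541

Die swell = 1.541


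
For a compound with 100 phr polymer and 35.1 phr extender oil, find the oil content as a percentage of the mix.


Oil % = oil / (100 + oil) * 100
= 35.1 / (100 + 35.1) * 100
= 35.1 / 135.1 * 100
= 25.98%

25.98%


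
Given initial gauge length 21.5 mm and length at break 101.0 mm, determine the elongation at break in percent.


Elongation = (Lf - L0) / L0 * 100
= (101.0 - 21.5) / 21.5 * 100
= 79.5 / 21.5 * 100
= 369.8%

369.8%


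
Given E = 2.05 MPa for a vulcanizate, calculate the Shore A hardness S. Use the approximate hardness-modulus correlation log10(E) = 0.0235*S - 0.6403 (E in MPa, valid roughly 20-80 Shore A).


log10(E) = 0.0235*S - 0.6403  =>  S = (log10(E) + 0.6403) / 0.0235
log10(2.05) = 0.311754
S = (0.311754 + 0.6403) / 0.0235 = 0.952054 / 0.0235
S = 40.5

Shore A = 40.5


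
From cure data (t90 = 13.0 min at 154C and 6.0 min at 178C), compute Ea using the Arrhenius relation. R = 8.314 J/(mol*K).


T1 = 427.15 K, T2 = 451.15 K
1/T1 - 1/T2 = 1.2454e-04
ln(t1/t2) = ln(13.0/6.0) = 0.7732
Ea = 8.314 * 0.7732 / 1.2454e-04 = 51616.2342 J/mol
Ea = 51.62 kJ/mol

51.62 kJ/mol


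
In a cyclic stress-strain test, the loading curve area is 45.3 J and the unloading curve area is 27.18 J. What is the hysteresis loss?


Hysteresis loss = loading - unloading
= 45.3 - 27.18
= 18.12 J

18.12 J


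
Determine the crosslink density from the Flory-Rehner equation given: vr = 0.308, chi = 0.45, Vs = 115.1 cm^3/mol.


ln(1 - vr) = ln(1 - 0.308) = -0.3682
Numerator = -((-0.3682) + 0.308 + 0.45 * 0.308^2) = 0.0175
Denominator = 115.1 * (0.308^(1/3) - 0.308/2) = 60.0052
nu = 0.0175 / 60.0052 = 2.9132e-04 mol/cm^3

2.9132e-04 mol/cm^3


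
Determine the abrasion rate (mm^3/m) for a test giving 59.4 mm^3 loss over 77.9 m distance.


Rate = volume_loss / distance
= 59.4 / 77.9
= 0.763 mm^3/m

0.763 mm^3/m


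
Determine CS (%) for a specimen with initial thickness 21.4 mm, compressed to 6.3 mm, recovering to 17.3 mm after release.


CS = (t0 - recovered) / (t0 - ts) * 100
= (21.4 - 17.3) / (21.4 - 6.3) * 100
= 4.1 / 15.1 * 100
= 27.2%

27.2%


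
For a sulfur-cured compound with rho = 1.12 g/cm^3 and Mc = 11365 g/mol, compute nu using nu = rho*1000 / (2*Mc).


nu = rho * 1000 / (2 * Mc)
nu = 1.12 * 1000 / (2 * 11365)
nu = 1120.0 / 22730
nu = 0.0493 mol/L

0.0493 mol/L


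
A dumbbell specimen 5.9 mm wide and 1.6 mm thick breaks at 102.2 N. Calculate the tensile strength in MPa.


Area = width * thickness = 5.9 * 1.6 = 9.44 mm^2
TS = force / area = 102.2 / 9.44 = 10.83 MPa

10.83 MPa


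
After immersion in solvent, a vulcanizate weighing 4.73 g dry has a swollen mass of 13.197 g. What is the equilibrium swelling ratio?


Q = W_swollen / W_dry
Q = 13.197 / 4.73
Q = 2.79

Q = 2.79


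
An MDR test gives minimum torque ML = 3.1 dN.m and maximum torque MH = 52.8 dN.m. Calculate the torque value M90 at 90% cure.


M90 = ML + 0.9 * (MH - ML)
M90 = 3.1 + 0.9 * (52.8 - 3.1)
M90 = 3.1 + 0.9 * 49.7
M90 = 47.83 dN.m

47.83 dN.m


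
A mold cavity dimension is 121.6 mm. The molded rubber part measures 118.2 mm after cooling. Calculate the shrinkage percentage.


Shrinkage = (mold - part) / mold * 100
= (121.6 - 118.2) / 121.6 * 100
= 3.4 / 121.6 * 100
= 2.8%

2.8%


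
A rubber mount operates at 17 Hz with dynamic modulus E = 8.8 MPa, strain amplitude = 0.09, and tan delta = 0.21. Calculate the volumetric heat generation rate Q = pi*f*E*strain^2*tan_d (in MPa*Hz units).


Q = pi * f * E * strain^2 * tan_d
= pi * 17 * 8.8 * 0.09^2 * 0.21
= pi * 17 * 8.8 * 0.0081 * 0.21
= 0.7994

Q = 0.7994


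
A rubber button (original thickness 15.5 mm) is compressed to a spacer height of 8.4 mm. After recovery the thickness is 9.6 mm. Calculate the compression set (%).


CS = (t0 - recovered) / (t0 - ts) * 100
= (15.5 - 9.6) / (15.5 - 8.4) * 100
= 5.9 / 7.1 * 100
= 83.1%

83.1%


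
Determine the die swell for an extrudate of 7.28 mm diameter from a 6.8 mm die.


Die swell ratio = D_extrudate / D_die
= 7.28 / 6.8
= 1.071

Die swell = 1.071


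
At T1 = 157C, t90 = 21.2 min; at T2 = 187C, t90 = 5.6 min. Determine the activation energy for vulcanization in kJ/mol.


T1 = 430.15 K, T2 = 460.15 K
1/T1 - 1/T2 = 1.5157e-04
ln(t1/t2) = ln(21.2/5.6) = 1.3312
Ea = 8.314 * 1.3312 / 1.5157e-04 = 73023.5111 J/mol
Ea = 73.02 kJ/mol

73.02 kJ/mol


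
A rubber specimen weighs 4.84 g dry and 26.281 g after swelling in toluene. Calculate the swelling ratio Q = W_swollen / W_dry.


Q = W_swollen / W_dry
Q = 26.281 / 4.84
Q = 5.43

Q = 5.43


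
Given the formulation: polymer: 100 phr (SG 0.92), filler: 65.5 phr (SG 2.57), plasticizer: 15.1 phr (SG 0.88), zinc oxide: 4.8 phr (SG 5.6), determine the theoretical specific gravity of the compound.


Sum of weights = 185.4
Volume contributions:
  polymer: 100/0.92 = 108.6957
  filler: 65.5/2.57 = 25.4864
  plasticizer: 15.1/0.88 = 17.1591
  zinc oxide: 4.8/5.6 = 0.8571
Sum of volumes = 152.1983
SG = 185.4 / 152.1983 = 1.218

SG = 1.218


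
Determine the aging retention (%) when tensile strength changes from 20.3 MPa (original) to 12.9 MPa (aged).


Retention = aged / original * 100
= 12.9 / 20.3 * 100
= 63.5%

63.5%


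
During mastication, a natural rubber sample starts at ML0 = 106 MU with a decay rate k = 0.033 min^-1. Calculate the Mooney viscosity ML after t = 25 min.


ML = ML0 * exp(-k * t)
ML = 106 * exp(-0.033 * 25)
ML = 106 * 0.4382
ML = 46.45 MU

46.45 MU


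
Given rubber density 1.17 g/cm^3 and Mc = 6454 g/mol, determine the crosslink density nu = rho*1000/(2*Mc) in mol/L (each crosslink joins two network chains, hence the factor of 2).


nu = rho * 1000 / (2 * Mc)
nu = 1.17 * 1000 / (2 * 6454)
nu = 1170.0 / 12908
nu = 0.0906 mol/L

0.0906 mol/L


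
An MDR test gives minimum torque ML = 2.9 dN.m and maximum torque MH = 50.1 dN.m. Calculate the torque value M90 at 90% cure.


M90 = ML + 0.9 * (MH - ML)
M90 = 2.9 + 0.9 * (50.1 - 2.9)
M90 = 2.9 + 0.9 * 47.2
M90 = 45.38 dN.m

45.38 dN.m


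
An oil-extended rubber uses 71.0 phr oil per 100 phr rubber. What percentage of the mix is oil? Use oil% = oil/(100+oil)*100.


Oil % = oil / (100 + oil) * 100
= 71.0 / (100 + 71.0) * 100
= 71.0 / 171.0 * 100
= 41.52%

41.52%


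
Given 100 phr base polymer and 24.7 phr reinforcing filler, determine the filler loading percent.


Filler % = filler / (rubber + filler) * 100
= 24.7 / (100 + 24.7) * 100
= 24.7 / 124.7 * 100
= 19.81%

19.81%


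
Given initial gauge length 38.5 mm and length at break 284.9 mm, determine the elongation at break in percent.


Elongation = (Lf - L0) / L0 * 100
= (284.9 - 38.5) / 38.5 * 100
= 246.4 / 38.5 * 100
= 640.0%

640.0%


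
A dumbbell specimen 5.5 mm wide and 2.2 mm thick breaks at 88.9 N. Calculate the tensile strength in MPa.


Area = width * thickness = 5.5 * 2.2 = 12.1 mm^2
TS = force / area = 88.9 / 12.1 = 7.35 MPa

7.35 MPa


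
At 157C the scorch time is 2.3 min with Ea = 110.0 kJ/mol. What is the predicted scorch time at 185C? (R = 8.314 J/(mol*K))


Convert temperatures: T1 = 157 + 273.15 = 430.15 K, T2 = 185 + 273.15 = 458.15 K
ts2_new = 2.3 * exp(110000 / 8.314 * (1/458.15 - 1/430.15))
1/T2 - 1/T1 = -1.4208e-04
ts2_new = 0.35 min

0.35 min


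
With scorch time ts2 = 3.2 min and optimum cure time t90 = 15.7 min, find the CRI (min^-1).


CRI = 100 / (t90 - ts2)
= 100 / (15.7 - 3.2)
= 100 / 12.5
= 8.0 min^-1

8.0 min^-1


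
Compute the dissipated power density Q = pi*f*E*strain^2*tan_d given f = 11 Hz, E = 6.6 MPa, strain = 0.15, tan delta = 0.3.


Q = pi * f * E * strain^2 * tan_d
= pi * 11 * 6.6 * 0.15^2 * 0.3
= pi * 11 * 6.6 * 0.0225 * 0.3
= 1.5395

Q = 1.5395


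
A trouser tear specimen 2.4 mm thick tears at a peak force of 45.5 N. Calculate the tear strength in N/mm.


Tear strength = force / thickness
= 45.5 / 2.4
= 18.96 N/mm

18.96 N/mm


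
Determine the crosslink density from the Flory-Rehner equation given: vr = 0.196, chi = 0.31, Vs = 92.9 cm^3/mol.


ln(1 - vr) = ln(1 - 0.196) = -0.2182
Numerator = -((-0.2182) + 0.196 + 0.31 * 0.196^2) = 0.0102
Denominator = 92.9 * (0.196^(1/3) - 0.196/2) = 44.8594
nu = 0.0102 / 44.8594 = 2.2843e-04 mol/cm^3

2.2843e-04 mol/cm^3


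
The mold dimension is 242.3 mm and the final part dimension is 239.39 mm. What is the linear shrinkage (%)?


Shrinkage = (mold - part) / mold * 100
= (242.3 - 239.39) / 242.3 * 100
= 2.91 / 242.3 * 100
= 1.2%

1.2%


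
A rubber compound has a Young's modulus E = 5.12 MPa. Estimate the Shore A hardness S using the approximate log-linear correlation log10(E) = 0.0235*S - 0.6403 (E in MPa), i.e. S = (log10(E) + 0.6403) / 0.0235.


log10(E) = 0.0235*S - 0.6403  =>  S = (log10(E) + 0.6403) / 0.0235
log10(5.12) = 0.709270
S = (0.709270 + 0.6403) / 0.0235 = 1.349570 / 0.0235
S = 57.4

Shore A = 57.4


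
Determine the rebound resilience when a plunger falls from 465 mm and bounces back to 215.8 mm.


Resilience = h_rebound / h_drop * 100
= 215.8 / 465 * 100
= 46.4%

46.4%


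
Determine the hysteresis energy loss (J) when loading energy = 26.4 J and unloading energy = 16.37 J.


Hysteresis loss = loading - unloading
= 26.4 - 16.37
= 10.03 J

10.03 J


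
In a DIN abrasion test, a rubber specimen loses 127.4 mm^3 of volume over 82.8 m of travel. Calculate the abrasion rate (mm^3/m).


Rate = volume_loss / distance
= 127.4 / 82.8
= 1.539 mm^3/m

1.539 mm^3/m


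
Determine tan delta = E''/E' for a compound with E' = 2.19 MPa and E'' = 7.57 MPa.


tan delta = E'' / E'
= 7.57 / 2.19
= 3.4566

tan delta = 3.4566


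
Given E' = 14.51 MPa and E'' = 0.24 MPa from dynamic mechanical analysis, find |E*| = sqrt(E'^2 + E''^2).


|E*| = sqrt(E'^2 + E''^2)
= sqrt(14.51^2 + 0.24^2)
= sqrt(210.5401 + 0.0576)
= 14.512 MPa

14.512 MPa


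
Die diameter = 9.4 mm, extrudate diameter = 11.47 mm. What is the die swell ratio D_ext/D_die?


Die swell ratio = D_extrudate / D_die
= 11.47 / 9.4
= 1.22

Die swell = 1.22


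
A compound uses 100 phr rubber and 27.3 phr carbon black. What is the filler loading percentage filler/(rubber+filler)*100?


Filler % = filler / (rubber + filler) * 100
= 27.3 / (100 + 27.3) * 100
= 27.3 / 127.3 * 100
= 21.45%

21.45%


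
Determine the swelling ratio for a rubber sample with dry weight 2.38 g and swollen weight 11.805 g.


Q = W_swollen / W_dry
Q = 11.805 / 2.38
Q = 4.96

Q = 4.96


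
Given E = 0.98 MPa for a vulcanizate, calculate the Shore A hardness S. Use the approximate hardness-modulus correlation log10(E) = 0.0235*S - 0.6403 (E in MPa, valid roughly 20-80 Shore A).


log10(E) = 0.0235*S - 0.6403  =>  S = (log10(E) + 0.6403) / 0.0235
log10(0.98) = -0.008774
S = (-0.008774 + 0.6403) / 0.0235 = 0.631526 / 0.0235
S = 26.9

Shore A = 26.9


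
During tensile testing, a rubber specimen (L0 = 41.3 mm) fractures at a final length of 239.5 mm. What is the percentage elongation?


Elongation = (Lf - L0) / L0 * 100
= (239.5 - 41.3) / 41.3 * 100
= 198.2 / 41.3 * 100
= 479.9%

479.9%


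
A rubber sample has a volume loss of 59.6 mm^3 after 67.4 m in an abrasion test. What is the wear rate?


Rate = volume_loss / distance
= 59.6 / 67.4
= 0.884 mm^3/m

0.884 mm^3/m


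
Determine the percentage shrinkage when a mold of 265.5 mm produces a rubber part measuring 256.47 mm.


Shrinkage = (mold - part) / mold * 100
= (265.5 - 256.47) / 265.5 * 100
= 9.03 / 265.5 * 100
= 3.4%

3.4%


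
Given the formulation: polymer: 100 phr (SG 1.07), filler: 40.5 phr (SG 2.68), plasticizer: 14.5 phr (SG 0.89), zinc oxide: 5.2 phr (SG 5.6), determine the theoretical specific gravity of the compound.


Sum of weights = 160.2
Volume contributions:
  polymer: 100/1.07 = 93.4579
  filler: 40.5/2.68 = 15.1119
  plasticizer: 14.5/0.89 = 16.2921
  zinc oxide: 5.2/5.6 = 0.9286
Sum of volumes = 125.7906
SG = 160.2 / 125.7906 = 1.274

SG = 1.274


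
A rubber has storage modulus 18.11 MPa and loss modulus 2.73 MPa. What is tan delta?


tan delta = E'' / E'
= 2.73 / 18.11
= 0.1507

tan delta = 0.1507


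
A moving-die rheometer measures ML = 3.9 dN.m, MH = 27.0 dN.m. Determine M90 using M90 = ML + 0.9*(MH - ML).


M90 = ML + 0.9 * (MH - ML)
M90 = 3.9 + 0.9 * (27.0 - 3.9)
M90 = 3.9 + 0.9 * 23.1
M90 = 24.69 dN.m

24.69 dN.m


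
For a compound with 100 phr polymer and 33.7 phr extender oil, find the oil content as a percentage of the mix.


Oil % = oil / (100 + oil) * 100
= 33.7 / (100 + 33.7) * 100
= 33.7 / 133.7 * 100
= 25.21%

25.21%


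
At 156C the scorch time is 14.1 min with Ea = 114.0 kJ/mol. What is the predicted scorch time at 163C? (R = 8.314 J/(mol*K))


Convert temperatures: T1 = 156 + 273.15 = 429.15 K, T2 = 163 + 273.15 = 436.15 K
ts2_new = 14.1 * exp(114000 / 8.314 * (1/436.15 - 1/429.15))
1/T2 - 1/T1 = -3.7398e-05
ts2_new = 8.44 min

8.44 min


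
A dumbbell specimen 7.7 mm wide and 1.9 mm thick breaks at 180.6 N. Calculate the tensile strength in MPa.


Area = width * thickness = 7.7 * 1.9 = 14.63 mm^2
TS = force / area = 180.6 / 14.63 = 12.34 MPa

12.34 MPa


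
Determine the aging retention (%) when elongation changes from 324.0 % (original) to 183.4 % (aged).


Retention = aged / original * 100
= 183.4 / 324.0 * 100
= 56.6%

56.6%


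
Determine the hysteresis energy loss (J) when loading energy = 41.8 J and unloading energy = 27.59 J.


Hysteresis loss = loading - unloading
= 41.8 - 27.59
= 14.21 J

14.21 J


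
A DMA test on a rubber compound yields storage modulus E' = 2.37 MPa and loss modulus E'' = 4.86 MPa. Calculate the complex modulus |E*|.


|E*| = sqrt(E'^2 + E''^2)
= sqrt(2.37^2 + 4.86^2)
= sqrt(5.6169 + 23.6196)
= 5.407 MPa

5.407 MPa


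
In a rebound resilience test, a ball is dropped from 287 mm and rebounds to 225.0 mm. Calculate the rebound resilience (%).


Resilience = h_rebound / h_drop * 100
= 225.0 / 287 * 100
= 78.4%

78.4%


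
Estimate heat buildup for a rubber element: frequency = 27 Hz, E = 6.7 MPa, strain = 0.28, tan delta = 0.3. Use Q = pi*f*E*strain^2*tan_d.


Q = pi * f * E * strain^2 * tan_d
= pi * 27 * 6.7 * 0.28^2 * 0.3
= pi * 27 * 6.7 * 0.0784 * 0.3
= 13.3667

Q = 13.3667


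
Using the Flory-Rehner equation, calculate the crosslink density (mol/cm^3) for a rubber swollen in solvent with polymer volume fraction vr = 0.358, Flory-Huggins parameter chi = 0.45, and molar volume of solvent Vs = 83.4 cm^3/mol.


ln(1 - vr) = ln(1 - 0.358) = -0.4432
Numerator = -((-0.4432) + 0.358 + 0.45 * 0.358^2) = 0.0275
Denominator = 83.4 * (0.358^(1/3) - 0.358/2) = 44.2903
nu = 0.0275 / 44.2903 = 6.2075e-04 mol/cm^3

6.2075e-04 mol/cm^3


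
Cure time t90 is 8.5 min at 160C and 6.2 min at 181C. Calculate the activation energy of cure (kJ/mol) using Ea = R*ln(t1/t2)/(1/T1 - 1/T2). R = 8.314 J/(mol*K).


T1 = 433.15 K, T2 = 454.15 K
1/T1 - 1/T2 = 1.0675e-04
ln(t1/t2) = ln(8.5/6.2) = 0.3155
Ea = 8.314 * 0.3155 / 1.0675e-04 = 24572.5909 J/mol
Ea = 24.57 kJ/mol

24.57 kJ/mol


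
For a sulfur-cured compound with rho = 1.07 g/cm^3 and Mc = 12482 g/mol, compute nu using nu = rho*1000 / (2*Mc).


nu = rho * 1000 / (2 * Mc)
nu = 1.07 * 1000 / (2 * 12482)
nu = 1070.0 / 24964
nu = 0.0429 mol/L

0.0429 mol/L


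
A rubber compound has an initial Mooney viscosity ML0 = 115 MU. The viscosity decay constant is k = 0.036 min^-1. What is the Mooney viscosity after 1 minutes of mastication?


ML = ML0 * exp(-k * t)
ML = 115 * exp(-0.036 * 1)
ML = 115 * 0.9646
ML = 110.93 MU

110.93 MU


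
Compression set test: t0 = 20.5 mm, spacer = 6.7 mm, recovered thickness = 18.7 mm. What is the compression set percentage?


CS = (t0 - recovered) / (t0 - ts) * 100
= (20.5 - 18.7) / (20.5 - 6.7) * 100
= 1.8 / 13.8 * 100
= 13.0%

13.0%


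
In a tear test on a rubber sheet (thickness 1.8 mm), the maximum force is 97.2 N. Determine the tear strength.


Tear strength = force / thickness
= 97.2 / 1.8
= 54.0 N/mm

54.0 N/mm


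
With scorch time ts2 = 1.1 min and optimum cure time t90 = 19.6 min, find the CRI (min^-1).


CRI = 100 / (t90 - ts2)
= 100 / (19.6 - 1.1)
= 100 / 18.5
= 5.41 min^-1

5.41 min^-1


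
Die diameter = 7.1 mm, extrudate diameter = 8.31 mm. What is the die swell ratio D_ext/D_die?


Die swell ratio = D_extrudate / D_die
= 8.31 / 7.1
= 1.17

Die swell = 1.17


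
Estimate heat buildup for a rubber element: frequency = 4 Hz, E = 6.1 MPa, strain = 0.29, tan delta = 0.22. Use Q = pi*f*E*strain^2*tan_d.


Q = pi * f * E * strain^2 * tan_d
= pi * 4 * 6.1 * 0.29^2 * 0.22
= pi * 4 * 6.1 * 0.0841 * 0.22
= 1.4183

Q = 1.4183


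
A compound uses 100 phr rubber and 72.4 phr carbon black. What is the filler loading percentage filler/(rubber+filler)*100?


Filler % = filler / (rubber + filler) * 100
= 72.4 / (100 + 72.4) * 100
= 72.4 / 172.4 * 100
= 42.0%

42.0%


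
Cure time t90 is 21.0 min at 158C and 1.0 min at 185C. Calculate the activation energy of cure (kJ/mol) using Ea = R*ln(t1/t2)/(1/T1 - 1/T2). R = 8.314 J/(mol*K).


T1 = 431.15 K, T2 = 458.15 K
1/T1 - 1/T2 = 1.3669e-04
ln(t1/t2) = ln(21.0/1.0) = 3.0445
Ea = 8.314 * 3.0445 / 1.3669e-04 = 185183.1710 J/mol
Ea = 185.18 kJ/mol

185.18 kJ/mol


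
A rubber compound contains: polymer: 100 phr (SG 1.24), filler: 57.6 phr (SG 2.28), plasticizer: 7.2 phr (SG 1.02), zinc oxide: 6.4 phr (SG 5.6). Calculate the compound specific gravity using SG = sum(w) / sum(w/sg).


Sum of weights = 171.2
Volume contributions:
  polymer: 100/1.24 = 80.6452
  filler: 57.6/2.28 = 25.2632
  plasticizer: 7.2/1.02 = 7.0588
  zinc oxide: 6.4/5.6 = 1.1429
Sum of volumes = 114.1100
SG = 171.2 / 114.1100 = 1.5

SG = 1.5


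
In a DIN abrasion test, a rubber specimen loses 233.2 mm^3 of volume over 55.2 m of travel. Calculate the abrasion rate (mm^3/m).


Rate = volume_loss / distance
= 233.2 / 55.2
= 4.225 mm^3/m

4.225 mm^3/m


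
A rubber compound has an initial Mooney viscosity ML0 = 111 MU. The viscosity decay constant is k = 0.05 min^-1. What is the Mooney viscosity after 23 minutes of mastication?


ML = ML0 * exp(-k * t)
ML = 111 * exp(-0.05 * 23)
ML = 111 * 0.3166
ML = 35.15 MU

35.15 MU


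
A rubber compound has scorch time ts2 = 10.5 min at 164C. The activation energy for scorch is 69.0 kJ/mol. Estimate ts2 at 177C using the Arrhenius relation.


Convert temperatures: T1 = 164 + 273.15 = 437.15 K, T2 = 177 + 273.15 = 450.15 K
ts2_new = 10.5 * exp(69000 / 8.314 * (1/450.15 - 1/437.15))
1/T2 - 1/T1 = -6.6063e-05
ts2_new = 6.07 min

6.07 min


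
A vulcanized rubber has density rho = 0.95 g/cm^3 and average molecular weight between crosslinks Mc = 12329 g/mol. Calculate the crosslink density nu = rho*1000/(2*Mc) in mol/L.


nu = rho * 1000 / (2 * Mc)
nu = 0.95 * 1000 / (2 * 12329)
nu = 950.0 / 24658
nu = 0.0385 mol/L

0.0385 mol/L


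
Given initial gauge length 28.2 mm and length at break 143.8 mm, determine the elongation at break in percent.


Elongation = (Lf - L0) / L0 * 100
= (143.8 - 28.2) / 28.2 * 100
= 115.6 / 28.2 * 100
= 409.9%

409.9%


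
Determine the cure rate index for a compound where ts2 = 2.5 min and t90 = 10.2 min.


CRI = 100 / (t90 - ts2)
= 100 / (10.2 - 2.5)
= 100 / 7.7
= 12.99 min^-1

12.99 min^-1


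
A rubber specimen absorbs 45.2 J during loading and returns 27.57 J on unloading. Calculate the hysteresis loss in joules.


Hysteresis loss = loading - unloading
= 45.2 - 27.57
= 17.63 J

17.63 J


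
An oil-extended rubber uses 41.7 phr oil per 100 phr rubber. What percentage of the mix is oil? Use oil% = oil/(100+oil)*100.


Oil % = oil / (100 + oil) * 100
= 41.7 / (100 + 41.7) * 100
= 41.7 / 141.7 * 100
= 29.43%

29.43%


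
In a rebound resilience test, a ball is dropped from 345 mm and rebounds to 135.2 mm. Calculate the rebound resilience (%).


Resilience = h_rebound / h_drop * 100
= 135.2 / 345 * 100
= 39.2%

39.2%


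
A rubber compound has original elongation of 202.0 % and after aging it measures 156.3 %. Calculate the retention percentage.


Retention = aged / original * 100
= 156.3 / 202.0 * 100
= 77.4%

77.4%


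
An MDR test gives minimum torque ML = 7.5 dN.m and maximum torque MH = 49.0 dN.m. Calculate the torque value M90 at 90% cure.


M90 = ML + 0.9 * (MH - ML)
M90 = 7.5 + 0.9 * (49.0 - 7.5)
M90 = 7.5 + 0.9 * 41.5
M90 = 44.85 dN.m

44.85 dN.m


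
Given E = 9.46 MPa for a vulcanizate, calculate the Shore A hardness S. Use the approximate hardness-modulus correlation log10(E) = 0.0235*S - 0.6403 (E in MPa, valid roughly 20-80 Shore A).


log10(E) = 0.0235*S - 0.6403  =>  S = (log10(E) + 0.6403) / 0.0235
log10(9.46) = 0.975891
S = (0.975891 + 0.6403) / 0.0235 = 1.616191 / 0.0235
S = 68.8

Shore A = 68.8


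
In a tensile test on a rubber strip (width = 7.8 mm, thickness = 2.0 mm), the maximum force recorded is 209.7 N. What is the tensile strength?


Area = width * thickness = 7.8 * 2.0 = 15.6 mm^2
TS = force / area = 209.7 / 15.6 = 13.44 MPa

13.44 MPa


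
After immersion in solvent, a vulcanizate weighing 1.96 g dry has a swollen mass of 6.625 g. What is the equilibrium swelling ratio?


Q = W_swollen / W_dry
Q = 6.625 / 1.96
Q = 3.38

Q = 3.38


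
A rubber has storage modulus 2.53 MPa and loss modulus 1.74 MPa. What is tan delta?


tan delta = E'' / E'
= 1.74 / 2.53
= 0.6877

tan delta = 0.6877


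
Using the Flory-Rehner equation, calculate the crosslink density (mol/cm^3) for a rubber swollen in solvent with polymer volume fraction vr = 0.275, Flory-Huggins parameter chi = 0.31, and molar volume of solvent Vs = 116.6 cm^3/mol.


ln(1 - vr) = ln(1 - 0.275) = -0.3216
Numerator = -((-0.3216) + 0.275 + 0.31 * 0.275^2) = 0.0231
Denominator = 116.6 * (0.275^(1/3) - 0.275/2) = 59.7920
nu = 0.0231 / 59.7920 = 3.8701e-04 mol/cm^3

3.8701e-04 mol/cm^3


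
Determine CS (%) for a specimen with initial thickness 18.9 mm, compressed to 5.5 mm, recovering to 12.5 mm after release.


CS = (t0 - recovered) / (t0 - ts) * 100
= (18.9 - 12.5) / (18.9 - 5.5) * 100
= 6.4 / 13.4 * 100
= 47.8%

47.8%


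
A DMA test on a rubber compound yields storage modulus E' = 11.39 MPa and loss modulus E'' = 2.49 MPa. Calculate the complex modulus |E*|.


|E*| = sqrt(E'^2 + E''^2)
= sqrt(11.39^2 + 2.49^2)
= sqrt(129.7321 + 6.2001)
= 11.659 MPa

11.659 MPa


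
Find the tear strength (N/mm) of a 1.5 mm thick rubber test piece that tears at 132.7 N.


Tear strength = force / thickness
= 132.7 / 1.5
= 88.47 N/mm

88.47 N/mm


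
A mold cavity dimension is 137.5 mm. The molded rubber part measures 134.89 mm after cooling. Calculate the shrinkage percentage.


Shrinkage = (mold - part) / mold * 100
= (137.5 - 134.89) / 137.5 * 100
= 2.61 / 137.5 * 100
= 1.9%

1.9%


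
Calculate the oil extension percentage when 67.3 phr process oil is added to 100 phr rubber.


Oil % = oil / (100 + oil) * 100
= 67.3 / (100 + 67.3) * 100
= 67.3 / 167.3 * 100
= 40.23%

40.23%


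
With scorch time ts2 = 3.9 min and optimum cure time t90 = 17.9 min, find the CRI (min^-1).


CRI = 100 / (t90 - ts2)
= 100 / (17.9 - 3.9)
= 100 / 14.0
= 7.14 min^-1

7.14 min^-1


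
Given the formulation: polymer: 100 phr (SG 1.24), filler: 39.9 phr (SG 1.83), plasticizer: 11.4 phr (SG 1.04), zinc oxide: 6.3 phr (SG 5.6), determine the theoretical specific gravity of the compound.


Sum of weights = 157.6
Volume contributions:
  polymer: 100/1.24 = 80.6452
  filler: 39.9/1.83 = 21.8033
  plasticizer: 11.4/1.04 = 10.9615
  zinc oxide: 6.3/5.6 = 1.1250
Sum of volumes = 114.5350
SG = 157.6 / 114.5350 = 1.376

SG = 1.376


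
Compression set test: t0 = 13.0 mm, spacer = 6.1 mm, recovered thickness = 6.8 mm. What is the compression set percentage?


CS = (t0 - recovered) / (t0 - ts) * 100
= (13.0 - 6.8) / (13.0 - 6.1) * 100
= 6.2 / 6.9 * 100
= 89.9%

89.9%


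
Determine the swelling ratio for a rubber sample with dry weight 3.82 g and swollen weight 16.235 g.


Q = W_swollen / W_dry
Q = 16.235 / 3.82
Q = 4.25

Q = 4.25


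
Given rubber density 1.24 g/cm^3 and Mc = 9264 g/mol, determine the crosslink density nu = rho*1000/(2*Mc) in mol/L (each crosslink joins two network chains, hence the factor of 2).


nu = rho * 1000 / (2 * Mc)
nu = 1.24 * 1000 / (2 * 9264)
nu = 1240.0 / 18528
nu = 0.0669 mol/L

0.0669 mol/L


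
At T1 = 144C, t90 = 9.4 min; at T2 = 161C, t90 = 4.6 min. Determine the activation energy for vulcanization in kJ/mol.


T1 = 417.15 K, T2 = 434.15 K
1/T1 - 1/T2 = 9.3868e-05
ln(t1/t2) = ln(9.4/4.6) = 0.7147
Ea = 8.314 * 0.7147 / 9.3868e-05 = 63297.7988 J/mol
Ea = 63.3 kJ/mol

63.3 kJ/mol


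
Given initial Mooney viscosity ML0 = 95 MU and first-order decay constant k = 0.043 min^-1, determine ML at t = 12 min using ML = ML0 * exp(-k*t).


ML = ML0 * exp(-k * t)
ML = 95 * exp(-0.043 * 12)
ML = 95 * 0.5969
ML = 56.71 MU

56.71 MU


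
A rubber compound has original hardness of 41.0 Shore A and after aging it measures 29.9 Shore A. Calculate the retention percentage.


Retention = aged / original * 100
= 29.9 / 41.0 * 100
= 72.9%

72.9%


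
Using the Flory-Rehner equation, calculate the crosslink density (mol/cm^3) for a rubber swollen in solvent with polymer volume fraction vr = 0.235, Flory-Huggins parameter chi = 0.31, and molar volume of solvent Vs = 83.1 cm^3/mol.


ln(1 - vr) = ln(1 - 0.235) = -0.2679
Numerator = -((-0.2679) + 0.235 + 0.31 * 0.235^2) = 0.0158
Denominator = 83.1 * (0.235^(1/3) - 0.235/2) = 41.5168
nu = 0.0158 / 41.5168 = 3.7960e-04 mol/cm^3

3.7960e-04 mol/cm^3


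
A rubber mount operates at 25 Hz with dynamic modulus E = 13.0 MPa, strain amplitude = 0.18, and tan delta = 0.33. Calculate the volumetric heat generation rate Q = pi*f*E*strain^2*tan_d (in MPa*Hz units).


Q = pi * f * E * strain^2 * tan_d
= pi * 25 * 13.0 * 0.18^2 * 0.33
= pi * 25 * 13.0 * 0.0324 * 0.33
= 10.9167

Q = 10.9167


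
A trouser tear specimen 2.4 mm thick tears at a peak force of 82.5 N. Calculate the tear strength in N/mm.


Tear strength = force / thickness
= 82.5 / 2.4
= 34.38 N/mm

34.38 N/mm


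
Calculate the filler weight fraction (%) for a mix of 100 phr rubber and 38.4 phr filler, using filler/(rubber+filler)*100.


Filler % = filler / (rubber + filler) * 100
= 38.4 / (100 + 38.4) * 100
= 38.4 / 138.4 * 100
= 27.75%

27.75%


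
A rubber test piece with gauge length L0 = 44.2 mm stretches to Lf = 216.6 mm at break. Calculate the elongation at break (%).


Elongation = (Lf - L0) / L0 * 100
= (216.6 - 44.2) / 44.2 * 100
= 172.4 / 44.2 * 100
= 390.0%

390.0%


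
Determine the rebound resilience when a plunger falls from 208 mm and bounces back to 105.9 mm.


Resilience = h_rebound / h_drop * 100
= 105.9 / 208 * 100
= 50.9%

50.9%


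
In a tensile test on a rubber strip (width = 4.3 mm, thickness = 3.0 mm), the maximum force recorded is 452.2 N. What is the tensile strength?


Area = width * thickness = 4.3 * 3.0 = 12.9 mm^2
TS = force / area = 452.2 / 12.9 = 35.05 MPa

35.05 MPa


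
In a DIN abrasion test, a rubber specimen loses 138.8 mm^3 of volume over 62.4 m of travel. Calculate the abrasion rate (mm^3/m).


Rate = volume_loss / distance
= 138.8 / 62.4
= 2.224 mm^3/m

2.224 mm^3/m


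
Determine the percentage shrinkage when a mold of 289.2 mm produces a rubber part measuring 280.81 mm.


Shrinkage = (mold - part) / mold * 100
= (289.2 - 280.81) / 289.2 * 100
= 8.39 / 289.2 * 100
= 2.9%

2.9%


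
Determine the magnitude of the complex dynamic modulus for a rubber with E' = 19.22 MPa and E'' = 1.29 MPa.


|E*| = sqrt(E'^2 + E''^2)
= sqrt(19.22^2 + 1.29^2)
= sqrt(369.4084 + 1.6641)
= 19.263 MPa

19.263 MPa


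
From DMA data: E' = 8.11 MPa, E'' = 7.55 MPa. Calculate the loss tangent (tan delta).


tan delta = E'' / E'
= 7.55 / 8.11
= 0.9309

tan delta = 0.9309


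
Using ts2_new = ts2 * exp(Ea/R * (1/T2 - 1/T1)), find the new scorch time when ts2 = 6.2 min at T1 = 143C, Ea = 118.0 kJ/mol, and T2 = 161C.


Convert temperatures: T1 = 143 + 273.15 = 416.15 K, T2 = 161 + 273.15 = 434.15 K
ts2_new = 6.2 * exp(118000 / 8.314 * (1/434.15 - 1/416.15))
1/T2 - 1/T1 = -9.9628e-05
ts2_new = 1.51 min

1.51 min


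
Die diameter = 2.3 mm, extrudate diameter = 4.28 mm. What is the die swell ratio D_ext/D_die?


Die swell ratio = D_extrudate / D_die
= 4.28 / 2.3
= 1.861

Die swell = 1.861


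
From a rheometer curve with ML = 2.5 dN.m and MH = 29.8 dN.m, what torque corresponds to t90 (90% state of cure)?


M90 = ML + 0.9 * (MH - ML)
M90 = 2.5 + 0.9 * (29.8 - 2.5)
M90 = 2.5 + 0.9 * 27.3
M90 = 27.07 dN.m

27.07 dN.m


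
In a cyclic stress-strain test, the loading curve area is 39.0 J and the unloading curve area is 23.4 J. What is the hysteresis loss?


Hysteresis loss = loading - unloading
= 39.0 - 23.4
= 15.6 J

15.6 J


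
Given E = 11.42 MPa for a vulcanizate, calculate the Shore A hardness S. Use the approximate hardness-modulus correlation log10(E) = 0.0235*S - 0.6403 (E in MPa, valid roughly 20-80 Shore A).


log10(E) = 0.0235*S - 0.6403  =>  S = (log10(E) + 0.6403) / 0.0235
log10(11.42) = 1.057666
S = (1.057666 + 0.6403) / 0.0235 = 1.697966 / 0.0235
S = 72.3

Shore A = 72.3


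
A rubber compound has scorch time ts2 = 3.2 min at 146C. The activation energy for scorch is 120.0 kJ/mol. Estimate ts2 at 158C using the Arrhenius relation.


Convert temperatures: T1 = 146 + 273.15 = 419.15 K, T2 = 158 + 273.15 = 431.15 K
ts2_new = 3.2 * exp(120000 / 8.314 * (1/431.15 - 1/419.15))
1/T2 - 1/T1 = -6.6402e-05
ts2_new = 1.23 min

1.23 min


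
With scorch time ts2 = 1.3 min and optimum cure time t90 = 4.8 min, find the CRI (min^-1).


CRI = 100 / (t90 - ts2)
= 100 / (4.8 - 1.3)
= 100 / 3.5
= 28.57 min^-1

28.57 min^-1


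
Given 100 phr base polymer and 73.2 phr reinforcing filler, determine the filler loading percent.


Filler % = filler / (rubber + filler) * 100
= 73.2 / (100 + 73.2) * 100
= 73.2 / 173.2 * 100
= 42.26%

42.26%


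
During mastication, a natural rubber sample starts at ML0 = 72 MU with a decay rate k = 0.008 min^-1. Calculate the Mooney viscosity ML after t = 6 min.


ML = ML0 * exp(-k * t)
ML = 72 * exp(-0.008 * 6)
ML = 72 * 0.9531
ML = 68.63 MU

68.63 MU


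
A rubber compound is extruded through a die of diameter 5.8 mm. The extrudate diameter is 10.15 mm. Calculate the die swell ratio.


Die swell ratio = D_extrudate / D_die
= 10.15 / 5.8
= 1.75

Die swell = 1.75


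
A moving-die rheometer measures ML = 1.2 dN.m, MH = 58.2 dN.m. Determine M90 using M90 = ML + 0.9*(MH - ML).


M90 = ML + 0.9 * (MH - ML)
M90 = 1.2 + 0.9 * (58.2 - 1.2)
M90 = 1.2 + 0.9 * 57.0
M90 = 52.5 dN.m

52.5 dN.m


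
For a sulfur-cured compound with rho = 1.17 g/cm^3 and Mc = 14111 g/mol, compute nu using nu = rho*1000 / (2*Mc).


nu = rho * 1000 / (2 * Mc)
nu = 1.17 * 1000 / (2 * 14111)
nu = 1170.0 / 28222
nu = 0.0415 mol/L

0.0415 mol/L


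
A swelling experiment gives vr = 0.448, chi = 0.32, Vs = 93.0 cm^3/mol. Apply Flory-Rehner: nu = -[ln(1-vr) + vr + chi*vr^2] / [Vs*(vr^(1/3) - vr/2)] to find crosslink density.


ln(1 - vr) = ln(1 - 0.448) = -0.5942
Numerator = -((-0.5942) + 0.448 + 0.32 * 0.448^2) = 0.0820
Denominator = 93.0 * (0.448^(1/3) - 0.448/2) = 50.3290
nu = 0.0820 / 50.3290 = 0.0016 mol/cm^3

0.0016 mol/cm^3


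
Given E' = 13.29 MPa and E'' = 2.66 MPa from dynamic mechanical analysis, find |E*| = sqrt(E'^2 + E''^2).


|E*| = sqrt(E'^2 + E''^2)
= sqrt(13.29^2 + 2.66^2)
= sqrt(176.6241 + 7.0756)
= 13.554 MPa

13.554 MPa


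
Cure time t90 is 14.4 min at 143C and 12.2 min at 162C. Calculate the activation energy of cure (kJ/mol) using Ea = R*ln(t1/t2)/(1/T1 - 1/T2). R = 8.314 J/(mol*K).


T1 = 416.15 K, T2 = 435.15 K
1/T1 - 1/T2 = 1.0492e-04
ln(t1/t2) = ln(14.4/12.2) = 0.1658
Ea = 8.314 * 0.1658 / 1.0492e-04 = 13137.4037 J/mol
Ea = 13.14 kJ/mol

13.14 kJ/mol


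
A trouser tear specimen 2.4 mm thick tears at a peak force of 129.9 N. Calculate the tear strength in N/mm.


Tear strength = force / thickness
= 129.9 / 2.4
= 54.13 N/mm

54.13 N/mm


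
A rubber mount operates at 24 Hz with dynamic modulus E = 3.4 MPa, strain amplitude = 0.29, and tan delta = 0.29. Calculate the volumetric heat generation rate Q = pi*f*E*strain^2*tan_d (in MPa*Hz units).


Q = pi * f * E * strain^2 * tan_d
= pi * 24 * 3.4 * 0.29^2 * 0.29
= pi * 24 * 3.4 * 0.0841 * 0.29
= 6.2522

Q = 6.2522


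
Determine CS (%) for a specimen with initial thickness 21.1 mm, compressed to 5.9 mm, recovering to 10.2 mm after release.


CS = (t0 - recovered) / (t0 - ts) * 100
= (21.1 - 10.2) / (21.1 - 5.9) * 100
= 10.9 / 15.2 * 100
= 71.7%

71.7%


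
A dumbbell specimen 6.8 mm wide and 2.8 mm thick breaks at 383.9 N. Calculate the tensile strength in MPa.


Area = width * thickness = 6.8 * 2.8 = 19.04 mm^2
TS = force / area = 383.9 / 19.04 = 20.16 MPa

20.16 MPa


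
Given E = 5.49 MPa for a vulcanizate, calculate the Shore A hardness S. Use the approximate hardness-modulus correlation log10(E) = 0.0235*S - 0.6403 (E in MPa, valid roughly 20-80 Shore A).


log10(E) = 0.0235*S - 0.6403  =>  S = (log10(E) + 0.6403) / 0.0235
log10(5.49) = 0.739572
S = (0.739572 + 0.6403) / 0.0235 = 1.379872 / 0.0235
S = 58.7

Shore A = 58.7


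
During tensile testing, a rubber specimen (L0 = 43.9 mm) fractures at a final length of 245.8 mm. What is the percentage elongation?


Elongation = (Lf - L0) / L0 * 100
= (245.8 - 43.9) / 43.9 * 100
= 201.9 / 43.9 * 100
= 459.9%

459.9%


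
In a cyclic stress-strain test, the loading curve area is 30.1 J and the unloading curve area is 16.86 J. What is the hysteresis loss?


Hysteresis loss = loading - unloading
= 30.1 - 16.86
= 13.24 J

13.24 J


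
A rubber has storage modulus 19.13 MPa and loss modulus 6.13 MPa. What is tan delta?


tan delta = E'' / E'
= 6.13 / 19.13
= 0.3204

tan delta = 0.3204


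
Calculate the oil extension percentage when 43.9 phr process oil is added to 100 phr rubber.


Oil % = oil / (100 + oil) * 100
= 43.9 / (100 + 43.9) * 100
= 43.9 / 143.9 * 100
= 30.51%

30.51%


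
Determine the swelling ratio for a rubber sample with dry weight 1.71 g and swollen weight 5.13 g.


Q = W_swollen / W_dry
Q = 5.13 / 1.71
Q = 3.0

Q = 3.0


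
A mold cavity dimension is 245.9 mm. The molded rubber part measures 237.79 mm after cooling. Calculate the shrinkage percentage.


Shrinkage = (mold - part) / mold * 100
= (245.9 - 237.79) / 245.9 * 100
= 8.11 / 245.9 * 100
= 3.3%

3.3%


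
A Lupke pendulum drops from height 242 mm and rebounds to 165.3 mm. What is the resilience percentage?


Resilience = h_rebound / h_drop * 100
= 165.3 / 242 * 100
= 68.3%

68.3%
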